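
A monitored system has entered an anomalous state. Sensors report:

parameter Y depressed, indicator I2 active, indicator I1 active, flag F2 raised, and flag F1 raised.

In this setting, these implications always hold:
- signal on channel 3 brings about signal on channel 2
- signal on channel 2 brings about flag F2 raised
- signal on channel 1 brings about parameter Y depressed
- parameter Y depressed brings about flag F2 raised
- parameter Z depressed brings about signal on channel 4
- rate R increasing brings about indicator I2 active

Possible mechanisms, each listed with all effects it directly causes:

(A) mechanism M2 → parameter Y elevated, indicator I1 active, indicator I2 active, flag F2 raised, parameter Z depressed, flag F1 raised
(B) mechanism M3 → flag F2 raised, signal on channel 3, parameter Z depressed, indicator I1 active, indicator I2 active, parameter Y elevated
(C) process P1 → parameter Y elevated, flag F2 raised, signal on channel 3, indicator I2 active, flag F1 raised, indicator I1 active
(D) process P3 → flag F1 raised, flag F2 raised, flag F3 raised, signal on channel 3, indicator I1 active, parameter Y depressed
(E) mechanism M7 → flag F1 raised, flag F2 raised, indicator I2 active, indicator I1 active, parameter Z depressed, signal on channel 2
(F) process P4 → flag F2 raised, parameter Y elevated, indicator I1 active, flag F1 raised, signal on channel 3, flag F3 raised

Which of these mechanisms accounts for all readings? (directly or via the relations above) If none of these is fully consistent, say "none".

none

Testing each hypothesis:
(A) mechanism M2 — parameter Y depressed miss; indicator I2 active match; indicator I1 active match; flag F2 raised match; flag F1 raised match
(B) mechanism M3 — parameter Y depressed miss; indicator I2 active match; indicator I1 active match; flag F2 raised match; flag F1 raised miss
(C) process P1 — parameter Y depressed miss; indicator I2 active match; indicator I1 active match; flag F2 raised match; flag F1 raised match
(D) process P3 — parameter Y depressed match; indicator I2 active miss; indicator I1 active match; flag F2 raised match; flag F1 raised match
(E) mechanism M7 — does not account for parameter Y depressed
(F) process P4 — parameter Y depressed miss; indicator I2 active miss; indicator I1 active match; flag F2 raised match; flag F1 raised match
None of the listed candidates fits everything.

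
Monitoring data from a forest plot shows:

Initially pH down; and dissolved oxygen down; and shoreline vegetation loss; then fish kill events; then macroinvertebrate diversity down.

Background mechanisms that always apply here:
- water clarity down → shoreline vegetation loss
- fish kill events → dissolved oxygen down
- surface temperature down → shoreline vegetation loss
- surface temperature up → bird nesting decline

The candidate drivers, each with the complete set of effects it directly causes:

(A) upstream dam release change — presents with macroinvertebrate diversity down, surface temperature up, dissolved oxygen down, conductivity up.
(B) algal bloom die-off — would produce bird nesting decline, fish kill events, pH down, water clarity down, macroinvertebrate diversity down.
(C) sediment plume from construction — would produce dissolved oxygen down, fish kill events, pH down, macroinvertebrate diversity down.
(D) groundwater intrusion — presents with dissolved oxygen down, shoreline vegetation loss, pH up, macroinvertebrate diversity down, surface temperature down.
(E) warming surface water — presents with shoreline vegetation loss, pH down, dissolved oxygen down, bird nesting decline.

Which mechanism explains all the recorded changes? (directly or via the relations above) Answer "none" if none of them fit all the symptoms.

B

Per-candidate check:
(A) upstream dam release change — does not account for pH down, shoreline vegetation loss, fish kill events
(B) algal bloom die-off — accounts for every observation (dissolved oxygen down through fish kill events → dissolved oxygen down)
(C) sediment plume from construction — does not account for shoreline vegetation loss
(D) groundwater intrusion — pH down -; dissolved oxygen down +; shoreline vegetation loss +; fish kill events -; macroinvertebrate diversity down +
(E) warming surface water — does not account for fish kill events, macroinvertebrate diversity down
(B) alone accounts for all the evidence.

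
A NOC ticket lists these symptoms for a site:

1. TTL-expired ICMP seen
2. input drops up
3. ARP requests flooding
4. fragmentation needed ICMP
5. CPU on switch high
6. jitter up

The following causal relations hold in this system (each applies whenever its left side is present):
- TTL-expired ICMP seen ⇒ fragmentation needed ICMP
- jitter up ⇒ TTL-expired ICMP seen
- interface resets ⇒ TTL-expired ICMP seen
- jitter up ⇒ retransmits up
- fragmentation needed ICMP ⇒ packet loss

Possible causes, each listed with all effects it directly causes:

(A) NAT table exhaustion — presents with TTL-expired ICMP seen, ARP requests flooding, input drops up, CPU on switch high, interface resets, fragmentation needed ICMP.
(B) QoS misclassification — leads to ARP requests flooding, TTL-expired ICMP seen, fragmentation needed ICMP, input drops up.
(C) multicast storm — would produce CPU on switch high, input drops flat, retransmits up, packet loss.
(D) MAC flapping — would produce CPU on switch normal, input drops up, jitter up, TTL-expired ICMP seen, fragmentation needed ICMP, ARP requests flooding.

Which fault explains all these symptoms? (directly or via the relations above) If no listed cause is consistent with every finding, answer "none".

none

Per-candidate check:
(A) NAT table exhaustion — TTL-expired ICMP seen match; input drops up match; ARP requests flooding match; fragmentation needed ICMP match; CPU on switch high match; jitter up miss
(B) QoS misclassification — does not account for CPU on switch high, jitter up
(C) multicast storm — fails on TTL-expired ICMP seen, input drops up, ARP requests flooding, fragmentation needed ICMP, jitter up (predicts input drops flat, not input drops up)
(D) MAC flapping — TTL-expired ICMP seen match; input drops up match; ARP requests flooding match; fragmentation needed ICMP match; CPU on switch high miss; jitter up match
None of the listed candidates fits everything.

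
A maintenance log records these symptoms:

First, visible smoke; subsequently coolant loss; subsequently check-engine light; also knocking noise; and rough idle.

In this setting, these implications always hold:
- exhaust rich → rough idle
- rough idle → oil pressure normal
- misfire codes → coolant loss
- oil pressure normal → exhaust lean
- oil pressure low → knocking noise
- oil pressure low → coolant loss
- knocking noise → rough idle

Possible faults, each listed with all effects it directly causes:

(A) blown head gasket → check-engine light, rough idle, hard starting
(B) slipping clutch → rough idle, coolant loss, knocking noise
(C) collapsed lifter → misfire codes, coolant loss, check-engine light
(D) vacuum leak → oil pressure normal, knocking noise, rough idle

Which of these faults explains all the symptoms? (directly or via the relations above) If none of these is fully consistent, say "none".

none

Per-candidate check:
(A) blown head gasket — visible smoke -; coolant loss -; check-engine light +; knocking noise -; rough idle +
(B) slipping clutch — visible smoke -; coolant loss +; check-engine light -; knocking noise +; rough idle +
(C) collapsed lifter — does not account for visible smoke, knocking noise, rough idle
(D) vacuum leak — does not account for visible smoke, coolant loss, check-engine light
Every candidate fails on at least one observation.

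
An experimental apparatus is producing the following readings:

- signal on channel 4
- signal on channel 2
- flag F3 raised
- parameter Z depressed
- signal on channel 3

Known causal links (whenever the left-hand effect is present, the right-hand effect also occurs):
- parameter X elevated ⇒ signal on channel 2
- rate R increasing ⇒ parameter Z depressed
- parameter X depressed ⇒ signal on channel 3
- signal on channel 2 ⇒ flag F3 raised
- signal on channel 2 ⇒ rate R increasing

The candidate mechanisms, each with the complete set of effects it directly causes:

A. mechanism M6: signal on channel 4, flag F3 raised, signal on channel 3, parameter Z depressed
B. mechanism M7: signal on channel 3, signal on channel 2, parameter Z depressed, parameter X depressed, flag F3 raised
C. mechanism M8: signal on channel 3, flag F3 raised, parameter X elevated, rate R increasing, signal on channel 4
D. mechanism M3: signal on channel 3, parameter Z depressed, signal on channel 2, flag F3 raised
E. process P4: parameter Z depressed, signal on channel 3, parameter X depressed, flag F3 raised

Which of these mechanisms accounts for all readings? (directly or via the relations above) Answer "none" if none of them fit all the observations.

Per-candidate check:
(A) mechanism M6 — signal on channel 4 ✓; signal on channel 2 ✗; flag F3 raised ✓; parameter Z depressed ✓; signal on channel 3 ✓
(B) mechanism M7 — signal on channel 4 ✗; signal on channel 2 ✓; flag F3 raised ✓; parameter Z depressed ✓; signal on channel 3 ✓
(C) mechanism M8 — signal on channel 4 ✓; signal on channel 2 ✓ (by parameter X elevated → signal on channel 2); flag F3 raised ✓; parameter Z depressed ✓ (by rate R increasing → parameter Z depressed); signal on channel 3 ✓
(D) mechanism M3 — does not account for signal on channel 4
(E) process P4 — signal on channel 4 ✗; signal on channel 2 ✗; flag F3 raised ✓; parameter Z depressed ✓; signal on channel 3 ✓
Only (C) is consistent with every observation.

C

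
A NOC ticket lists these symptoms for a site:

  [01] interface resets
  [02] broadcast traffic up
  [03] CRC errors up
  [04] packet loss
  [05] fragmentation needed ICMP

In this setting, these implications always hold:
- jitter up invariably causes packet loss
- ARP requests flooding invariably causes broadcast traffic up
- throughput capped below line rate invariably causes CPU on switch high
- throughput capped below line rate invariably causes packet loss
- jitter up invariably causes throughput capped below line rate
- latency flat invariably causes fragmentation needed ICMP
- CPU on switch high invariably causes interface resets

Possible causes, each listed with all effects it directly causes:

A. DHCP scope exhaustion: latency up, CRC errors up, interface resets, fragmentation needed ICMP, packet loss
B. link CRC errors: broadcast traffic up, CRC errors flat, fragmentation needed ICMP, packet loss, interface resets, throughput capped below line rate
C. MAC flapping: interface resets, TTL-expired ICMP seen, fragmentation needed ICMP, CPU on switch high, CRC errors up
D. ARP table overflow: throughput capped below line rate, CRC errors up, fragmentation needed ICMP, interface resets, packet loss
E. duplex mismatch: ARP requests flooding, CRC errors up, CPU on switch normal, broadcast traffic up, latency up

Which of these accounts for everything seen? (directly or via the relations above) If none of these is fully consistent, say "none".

none

For each candidate, compare predicted effects to what was observed:
(A) DHCP scope exhaustion — does not account for broadcast traffic up
(B) link CRC errors — fails on CRC errors up (predicts CRC errors flat, not CRC errors up)
(C) MAC flapping — interface resets match; broadcast traffic up miss; CRC errors up match; packet loss miss; fragmentation needed ICMP match
(D) ARP table overflow — interface resets match; broadcast traffic up miss; CRC errors up match; packet loss match; fragmentation needed ICMP match
(E) duplex mismatch — does not account for interface resets, packet loss, fragmentation needed ICMP
Every candidate fails on at least one observation.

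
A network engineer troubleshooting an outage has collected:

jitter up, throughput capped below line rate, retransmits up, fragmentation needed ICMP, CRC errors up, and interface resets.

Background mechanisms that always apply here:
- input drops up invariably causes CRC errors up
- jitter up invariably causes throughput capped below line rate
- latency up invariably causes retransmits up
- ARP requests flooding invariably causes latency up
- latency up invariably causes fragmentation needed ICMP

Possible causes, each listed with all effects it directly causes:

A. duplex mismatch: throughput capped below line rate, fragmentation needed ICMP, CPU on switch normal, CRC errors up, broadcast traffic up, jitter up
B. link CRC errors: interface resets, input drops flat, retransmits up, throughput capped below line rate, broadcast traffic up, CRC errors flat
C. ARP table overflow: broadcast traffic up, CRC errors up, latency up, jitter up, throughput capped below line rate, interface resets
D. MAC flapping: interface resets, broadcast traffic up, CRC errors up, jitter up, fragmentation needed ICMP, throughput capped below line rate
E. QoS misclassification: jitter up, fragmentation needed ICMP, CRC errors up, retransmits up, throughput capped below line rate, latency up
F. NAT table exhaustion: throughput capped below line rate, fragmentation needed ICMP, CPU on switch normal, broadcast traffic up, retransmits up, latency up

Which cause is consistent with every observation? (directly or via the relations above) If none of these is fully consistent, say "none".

For each candidate, compare predicted effects to what was observed:
(A) duplex mismatch — jitter up ✓; throughput capped below line rate ✓; retransmits up ✗; fragmentation needed ICMP ✓; CRC errors up ✓; interface resets ✗
(B) link CRC errors — jitter up ✗; throughput capped below line rate ✓; retransmits up ✓; fragmentation needed ICMP ✗; CRC errors up ✗; interface resets ✓
(C) ARP table overflow — jitter up ✓; throughput capped below line rate ✓; retransmits up ✓ (by latency up → retransmits up); fragmentation needed ICMP ✓ (by latency up → fragmentation needed ICMP); CRC errors up ✓; interface resets ✓
(D) MAC flapping — does not account for retransmits up
(E) QoS misclassification — does not account for interface resets
(F) NAT table exhaustion — does not account for jitter up, CRC errors up, interface resets
(C) alone accounts for all the evidence.

C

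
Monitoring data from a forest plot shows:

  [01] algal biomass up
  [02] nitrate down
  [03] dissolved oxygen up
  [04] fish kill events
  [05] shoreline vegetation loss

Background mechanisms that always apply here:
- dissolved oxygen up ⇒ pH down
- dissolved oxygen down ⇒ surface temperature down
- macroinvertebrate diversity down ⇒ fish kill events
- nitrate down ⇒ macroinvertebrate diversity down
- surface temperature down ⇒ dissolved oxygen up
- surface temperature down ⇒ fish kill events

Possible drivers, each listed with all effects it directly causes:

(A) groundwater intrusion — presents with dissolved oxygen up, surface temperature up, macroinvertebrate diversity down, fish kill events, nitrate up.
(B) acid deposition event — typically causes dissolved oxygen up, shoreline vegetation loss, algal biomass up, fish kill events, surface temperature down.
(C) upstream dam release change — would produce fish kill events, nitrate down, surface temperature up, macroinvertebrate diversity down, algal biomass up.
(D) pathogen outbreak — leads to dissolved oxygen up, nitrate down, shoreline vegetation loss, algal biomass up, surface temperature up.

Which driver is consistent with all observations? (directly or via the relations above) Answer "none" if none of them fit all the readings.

D

For each candidate, compare predicted effects to what was observed:
(A) groundwater intrusion — algal biomass up ✗; nitrate down ✗; dissolved oxygen up ✓; fish kill events ✓; shoreline vegetation loss ✗
(B) acid deposition event — algal biomass up ✓; nitrate down ✗; dissolved oxygen up ✓; fish kill events ✓; shoreline vegetation loss ✓
(C) upstream dam release change — algal biomass up ✓; nitrate down ✓; dissolved oxygen up ✗; fish kill events ✓; shoreline vegetation loss ✗
(D) pathogen outbreak — algal biomass up ✓; nitrate down ✓; dissolved oxygen up ✓; fish kill events ✓ (by nitrate down → macroinvertebrate diversity down → fish kill events); shoreline vegetation loss ✓
Only (D) is consistent with every observation.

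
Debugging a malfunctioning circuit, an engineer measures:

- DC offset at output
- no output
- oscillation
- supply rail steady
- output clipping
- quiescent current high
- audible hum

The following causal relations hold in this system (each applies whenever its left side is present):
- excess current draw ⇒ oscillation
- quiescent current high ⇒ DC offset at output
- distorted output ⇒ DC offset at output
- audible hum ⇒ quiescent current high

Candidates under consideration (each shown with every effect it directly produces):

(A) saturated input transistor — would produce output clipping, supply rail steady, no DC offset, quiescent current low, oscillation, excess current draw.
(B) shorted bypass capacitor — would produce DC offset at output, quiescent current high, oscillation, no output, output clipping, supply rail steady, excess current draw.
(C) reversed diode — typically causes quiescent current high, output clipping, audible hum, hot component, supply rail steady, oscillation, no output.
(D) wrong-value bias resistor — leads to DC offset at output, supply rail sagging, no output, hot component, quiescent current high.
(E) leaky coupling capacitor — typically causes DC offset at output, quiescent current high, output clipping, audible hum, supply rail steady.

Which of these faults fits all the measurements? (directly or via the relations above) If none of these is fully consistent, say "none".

C

Checking each candidate against the observations:
(A) saturated input transistor — fails on DC offset at output, no output, quiescent current high, audible hum (predicts no DC offset, not DC offset at output; predicts quiescent current low, not quiescent current high)
(B) shorted bypass capacitor — does not account for audible hum
(C) reversed diode — DC offset at output match (via quiescent current high → DC offset at output); no output match; oscillation match; supply rail steady match; output clipping match; quiescent current high match; audible hum match
(D) wrong-value bias resistor — DC offset at output match; no output match; oscillation miss; supply rail steady miss; output clipping miss; quiescent current high match; audible hum miss
(E) leaky coupling capacitor — does not account for no output, oscillation
(C) is the only candidate with no mismatches.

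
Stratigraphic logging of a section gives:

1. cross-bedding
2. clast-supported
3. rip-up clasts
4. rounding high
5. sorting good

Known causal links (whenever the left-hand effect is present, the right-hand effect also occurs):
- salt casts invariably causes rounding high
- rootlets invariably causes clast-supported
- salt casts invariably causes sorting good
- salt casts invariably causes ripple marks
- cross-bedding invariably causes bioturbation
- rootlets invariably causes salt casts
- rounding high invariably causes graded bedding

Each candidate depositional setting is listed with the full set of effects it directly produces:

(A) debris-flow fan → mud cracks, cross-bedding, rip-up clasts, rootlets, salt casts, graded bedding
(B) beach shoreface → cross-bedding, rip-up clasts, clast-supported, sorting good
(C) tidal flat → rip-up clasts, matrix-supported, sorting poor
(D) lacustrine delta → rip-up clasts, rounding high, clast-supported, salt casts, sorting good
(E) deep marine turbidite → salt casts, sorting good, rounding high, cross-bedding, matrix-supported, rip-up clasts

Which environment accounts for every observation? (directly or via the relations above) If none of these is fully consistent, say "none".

Checking each candidate against the observations:
(A) debris-flow fan — cross-bedding yes; clast-supported yes (by rootlets → clast-supported); rip-up clasts yes; rounding high yes (by salt casts → rounding high); sorting good yes (by salt casts → sorting good)
(B) beach shoreface — does not account for rounding high
(C) tidal flat — cross-bedding NO; clast-supported NO; rip-up clasts yes; rounding high NO; sorting good NO
(D) lacustrine delta — cross-bedding NO; clast-supported yes; rip-up clasts yes; rounding high yes; sorting good yes
(E) deep marine turbidite — cross-bedding yes; clast-supported NO; rip-up clasts yes; rounding high yes; sorting good yes
(A) alone accounts for all the evidence.

A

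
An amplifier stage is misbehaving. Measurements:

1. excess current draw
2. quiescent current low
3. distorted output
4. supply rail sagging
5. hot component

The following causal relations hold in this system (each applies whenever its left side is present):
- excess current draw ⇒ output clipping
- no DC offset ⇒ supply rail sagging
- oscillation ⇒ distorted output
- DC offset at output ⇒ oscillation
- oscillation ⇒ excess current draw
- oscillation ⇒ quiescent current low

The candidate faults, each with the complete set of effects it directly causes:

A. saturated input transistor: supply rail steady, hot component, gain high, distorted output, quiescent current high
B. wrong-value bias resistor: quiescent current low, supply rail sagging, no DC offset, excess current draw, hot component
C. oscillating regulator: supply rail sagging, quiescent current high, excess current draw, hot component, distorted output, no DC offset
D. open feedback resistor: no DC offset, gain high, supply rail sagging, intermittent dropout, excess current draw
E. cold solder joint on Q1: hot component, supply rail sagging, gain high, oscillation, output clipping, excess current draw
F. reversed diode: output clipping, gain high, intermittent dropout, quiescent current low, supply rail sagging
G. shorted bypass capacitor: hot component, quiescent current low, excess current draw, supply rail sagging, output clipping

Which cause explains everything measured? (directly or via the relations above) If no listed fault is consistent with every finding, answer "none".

Per-candidate check:
(A) saturated input transistor — excess current draw ✗; quiescent current low ✗; distorted output ✓; supply rail sagging ✗; hot component ✓
(B) wrong-value bias resistor — excess current draw ✓; quiescent current low ✓; distorted output ✗; supply rail sagging ✓; hot component ✓
(C) oscillating regulator — fails on quiescent current low (predicts quiescent current high, not quiescent current low)
(D) open feedback resistor — does not account for quiescent current low, distorted output, hot component
(E) cold solder joint on Q1 — accounts for every observation (quiescent current low via oscillation → quiescent current low)
(F) reversed diode — excess current draw ✗; quiescent current low ✓; distorted output ✗; supply rail sagging ✓; hot component ✗
(G) shorted bypass capacitor — does not account for distorted output
Only (E) is consistent with every observation.

E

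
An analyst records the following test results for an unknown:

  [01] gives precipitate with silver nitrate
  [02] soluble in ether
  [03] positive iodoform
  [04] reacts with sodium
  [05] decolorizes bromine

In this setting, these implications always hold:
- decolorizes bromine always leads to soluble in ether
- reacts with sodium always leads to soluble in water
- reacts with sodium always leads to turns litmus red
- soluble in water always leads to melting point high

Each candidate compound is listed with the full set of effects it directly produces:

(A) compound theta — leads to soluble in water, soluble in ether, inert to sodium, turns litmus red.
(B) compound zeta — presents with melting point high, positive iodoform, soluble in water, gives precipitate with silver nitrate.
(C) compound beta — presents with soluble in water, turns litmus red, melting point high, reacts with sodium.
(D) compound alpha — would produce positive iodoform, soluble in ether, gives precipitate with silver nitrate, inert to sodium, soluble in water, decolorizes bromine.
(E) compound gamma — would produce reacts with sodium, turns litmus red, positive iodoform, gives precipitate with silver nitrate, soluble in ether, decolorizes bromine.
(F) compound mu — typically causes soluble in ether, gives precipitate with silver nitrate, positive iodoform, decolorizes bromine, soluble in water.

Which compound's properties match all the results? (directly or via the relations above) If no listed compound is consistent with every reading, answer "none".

Per-candidate check:
(A) compound theta — fails on gives precipitate with silver nitrate, positive iodoform, reacts with sodium, decolorizes bromine (predicts inert to sodium, not reacts with sodium)
(B) compound zeta — gives precipitate with silver nitrate match; soluble in ether miss; positive iodoform match; reacts with sodium miss; decolorizes bromine miss
(C) compound beta — does not account for gives precipitate with silver nitrate, soluble in ether, positive iodoform, decolorizes bromine
(D) compound alpha — gives precipitate with silver nitrate match; soluble in ether match; positive iodoform match; reacts with sodium miss; decolorizes bromine match
(E) compound gamma — accounts for every observation
(F) compound mu — does not account for reacts with sodium
(E) is the only candidate with no mismatches.

E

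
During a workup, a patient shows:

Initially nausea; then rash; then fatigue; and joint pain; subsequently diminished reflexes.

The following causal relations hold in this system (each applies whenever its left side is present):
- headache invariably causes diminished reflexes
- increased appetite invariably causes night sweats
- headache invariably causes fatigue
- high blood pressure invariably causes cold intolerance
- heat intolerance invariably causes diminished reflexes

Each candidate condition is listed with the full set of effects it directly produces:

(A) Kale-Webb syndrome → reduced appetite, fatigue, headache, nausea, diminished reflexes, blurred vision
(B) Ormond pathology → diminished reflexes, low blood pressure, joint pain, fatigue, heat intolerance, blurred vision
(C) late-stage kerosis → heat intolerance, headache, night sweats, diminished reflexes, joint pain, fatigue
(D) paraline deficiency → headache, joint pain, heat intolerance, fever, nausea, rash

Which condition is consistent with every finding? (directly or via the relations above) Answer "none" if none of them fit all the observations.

D

Checking each candidate against the observations:
(A) Kale-Webb syndrome — nausea ✓; rash ✗; fatigue ✓; joint pain ✗; diminished reflexes ✓
(B) Ormond pathology — nausea ✗; rash ✗; fatigue ✓; joint pain ✓; diminished reflexes ✓
(C) late-stage kerosis — does not account for nausea, rash
(D) paraline deficiency — nausea ✓; rash ✓; fatigue ✓ (by headache → fatigue); joint pain ✓; diminished reflexes ✓ (by heat intolerance → diminished reflexes)
(D) alone accounts for all the evidence.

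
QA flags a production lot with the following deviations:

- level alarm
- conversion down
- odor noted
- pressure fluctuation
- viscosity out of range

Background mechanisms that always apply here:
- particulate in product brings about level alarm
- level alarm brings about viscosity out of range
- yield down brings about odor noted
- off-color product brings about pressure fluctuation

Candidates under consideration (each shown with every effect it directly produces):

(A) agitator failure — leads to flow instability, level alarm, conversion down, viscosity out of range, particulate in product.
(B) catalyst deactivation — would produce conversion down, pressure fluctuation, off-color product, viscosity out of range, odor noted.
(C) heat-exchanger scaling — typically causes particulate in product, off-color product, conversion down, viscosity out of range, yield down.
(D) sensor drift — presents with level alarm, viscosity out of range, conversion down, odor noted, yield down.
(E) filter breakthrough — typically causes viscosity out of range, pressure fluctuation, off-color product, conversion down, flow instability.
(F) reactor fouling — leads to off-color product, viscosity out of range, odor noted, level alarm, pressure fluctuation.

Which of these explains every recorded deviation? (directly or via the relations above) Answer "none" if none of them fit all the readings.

C

Per-candidate check:
(A) agitator failure — does not account for odor noted, pressure fluctuation
(B) catalyst deactivation — does not account for level alarm
(C) heat-exchanger scaling — level alarm ✓ (via particulate in product → level alarm); conversion down ✓; odor noted ✓ (via yield down → odor noted); pressure fluctuation ✓ (via off-color product → pressure fluctuation); viscosity out of range ✓
(D) sensor drift — level alarm ✓; conversion down ✓; odor noted ✓; pressure fluctuation ✗; viscosity out of range ✓
(E) filter breakthrough — level alarm ✗; conversion down ✓; odor noted ✗; pressure fluctuation ✓; viscosity out of range ✓
(F) reactor fouling — does not account for conversion down
Only (C) is consistent with every observation.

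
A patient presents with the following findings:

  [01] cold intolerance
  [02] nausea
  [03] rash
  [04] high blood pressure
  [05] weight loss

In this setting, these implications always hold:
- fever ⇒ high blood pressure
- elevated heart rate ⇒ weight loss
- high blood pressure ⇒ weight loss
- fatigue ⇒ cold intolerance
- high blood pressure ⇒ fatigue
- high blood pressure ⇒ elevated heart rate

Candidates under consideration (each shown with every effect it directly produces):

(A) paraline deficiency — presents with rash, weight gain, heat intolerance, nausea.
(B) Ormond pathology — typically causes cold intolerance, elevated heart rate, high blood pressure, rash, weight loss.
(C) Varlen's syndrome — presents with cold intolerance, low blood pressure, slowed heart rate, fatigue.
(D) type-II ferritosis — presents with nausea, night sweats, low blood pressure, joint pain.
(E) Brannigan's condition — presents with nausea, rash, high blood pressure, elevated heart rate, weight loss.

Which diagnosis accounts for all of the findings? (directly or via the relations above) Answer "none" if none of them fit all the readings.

Testing each hypothesis:
(A) paraline deficiency — cold intolerance -; nausea +; rash +; high blood pressure -; weight loss -
(B) Ormond pathology — cold intolerance +; nausea -; rash +; high blood pressure +; weight loss +
(C) Varlen's syndrome — cold intolerance +; nausea -; rash -; high blood pressure -; weight loss -
(D) type-II ferritosis — cold intolerance -; nausea +; rash -; high blood pressure -; weight loss -
(E) Brannigan's condition — cold intolerance + (through high blood pressure → fatigue → cold intolerance); nausea +; rash +; high blood pressure +; weight loss +
(E) alone accounts for all the evidence.

E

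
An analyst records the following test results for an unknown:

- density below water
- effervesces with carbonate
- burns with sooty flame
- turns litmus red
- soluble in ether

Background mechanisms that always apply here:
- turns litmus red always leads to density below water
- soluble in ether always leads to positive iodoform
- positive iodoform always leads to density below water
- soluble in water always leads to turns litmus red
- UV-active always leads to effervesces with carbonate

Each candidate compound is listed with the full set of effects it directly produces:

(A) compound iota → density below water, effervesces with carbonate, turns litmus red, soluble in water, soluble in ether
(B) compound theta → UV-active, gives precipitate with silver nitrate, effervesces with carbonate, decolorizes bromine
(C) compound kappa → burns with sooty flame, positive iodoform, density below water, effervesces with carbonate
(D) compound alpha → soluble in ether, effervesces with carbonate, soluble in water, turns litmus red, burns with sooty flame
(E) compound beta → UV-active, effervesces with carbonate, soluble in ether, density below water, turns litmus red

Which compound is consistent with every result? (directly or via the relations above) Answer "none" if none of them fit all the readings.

D

Checking each candidate against the observations:
(A) compound iota — does not account for burns with sooty flame
(B) compound theta — density below water NO; effervesces with carbonate yes; burns with sooty flame NO; turns litmus red NO; soluble in ether NO
(C) compound kappa — does not account for turns litmus red, soluble in ether
(D) compound alpha — density below water yes (by turns litmus red → density below water); effervesces with carbonate yes; burns with sooty flame yes; turns litmus red yes; soluble in ether yes
(E) compound beta — density below water yes; effervesces with carbonate yes; burns with sooty flame NO; turns litmus red yes; soluble in ether yes
(D) alone accounts for all the evidence.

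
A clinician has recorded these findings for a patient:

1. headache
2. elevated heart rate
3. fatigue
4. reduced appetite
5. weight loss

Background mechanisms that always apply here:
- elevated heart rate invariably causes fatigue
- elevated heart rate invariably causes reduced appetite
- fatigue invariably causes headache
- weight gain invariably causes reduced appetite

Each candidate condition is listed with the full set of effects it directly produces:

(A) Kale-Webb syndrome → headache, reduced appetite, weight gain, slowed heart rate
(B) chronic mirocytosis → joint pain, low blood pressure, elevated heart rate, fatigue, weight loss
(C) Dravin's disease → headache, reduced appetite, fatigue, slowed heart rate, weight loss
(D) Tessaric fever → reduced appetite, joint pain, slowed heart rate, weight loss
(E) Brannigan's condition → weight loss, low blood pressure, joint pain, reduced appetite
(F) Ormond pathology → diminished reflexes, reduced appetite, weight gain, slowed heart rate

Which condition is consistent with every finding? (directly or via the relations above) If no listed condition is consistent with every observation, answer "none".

Per-candidate check:
(A) Kale-Webb syndrome — headache ✓; elevated heart rate ✗; fatigue ✗; reduced appetite ✓; weight loss ✗
(B) chronic mirocytosis — accounts for every observation (headache by fatigue → headache)
(C) Dravin's disease — headache ✓; elevated heart rate ✗; fatigue ✓; reduced appetite ✓; weight loss ✓
(D) Tessaric fever — headache ✗; elevated heart rate ✗; fatigue ✗; reduced appetite ✓; weight loss ✓
(E) Brannigan's condition — does not account for headache, elevated heart rate, fatigue
(F) Ormond pathology — headache ✗; elevated heart rate ✗; fatigue ✗; reduced appetite ✓; weight loss ✗
(B) alone accounts for all the evidence.

B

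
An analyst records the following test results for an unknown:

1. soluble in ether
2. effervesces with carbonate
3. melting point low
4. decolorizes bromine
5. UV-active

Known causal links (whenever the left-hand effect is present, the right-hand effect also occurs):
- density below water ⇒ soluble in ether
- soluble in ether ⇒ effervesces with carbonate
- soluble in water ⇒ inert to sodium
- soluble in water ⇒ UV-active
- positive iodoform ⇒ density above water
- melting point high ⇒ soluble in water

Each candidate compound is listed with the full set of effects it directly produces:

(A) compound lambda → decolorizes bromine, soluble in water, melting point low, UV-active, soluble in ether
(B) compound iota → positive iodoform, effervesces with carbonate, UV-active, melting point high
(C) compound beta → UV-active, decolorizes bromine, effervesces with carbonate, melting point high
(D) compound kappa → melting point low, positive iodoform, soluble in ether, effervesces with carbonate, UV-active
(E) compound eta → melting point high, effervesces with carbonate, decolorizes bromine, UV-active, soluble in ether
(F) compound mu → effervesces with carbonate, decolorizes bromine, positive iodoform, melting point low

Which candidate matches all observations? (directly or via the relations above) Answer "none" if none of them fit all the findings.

Testing each hypothesis:
(A) compound lambda — soluble in ether yes; effervesces with carbonate yes (through soluble in ether → effervesces with carbonate); melting point low yes; decolorizes bromine yes; UV-active yes
(B) compound iota — soluble in ether NO; effervesces with carbonate yes; melting point low NO; decolorizes bromine NO; UV-active yes
(C) compound beta — soluble in ether NO; effervesces with carbonate yes; melting point low NO; decolorizes bromine yes; UV-active yes
(D) compound kappa — soluble in ether yes; effervesces with carbonate yes; melting point low yes; decolorizes bromine NO; UV-active yes
(E) compound eta — fails on melting point low (predicts melting point high, not melting point low)
(F) compound mu — does not account for soluble in ether, UV-active
(A) alone accounts for all the evidence.

A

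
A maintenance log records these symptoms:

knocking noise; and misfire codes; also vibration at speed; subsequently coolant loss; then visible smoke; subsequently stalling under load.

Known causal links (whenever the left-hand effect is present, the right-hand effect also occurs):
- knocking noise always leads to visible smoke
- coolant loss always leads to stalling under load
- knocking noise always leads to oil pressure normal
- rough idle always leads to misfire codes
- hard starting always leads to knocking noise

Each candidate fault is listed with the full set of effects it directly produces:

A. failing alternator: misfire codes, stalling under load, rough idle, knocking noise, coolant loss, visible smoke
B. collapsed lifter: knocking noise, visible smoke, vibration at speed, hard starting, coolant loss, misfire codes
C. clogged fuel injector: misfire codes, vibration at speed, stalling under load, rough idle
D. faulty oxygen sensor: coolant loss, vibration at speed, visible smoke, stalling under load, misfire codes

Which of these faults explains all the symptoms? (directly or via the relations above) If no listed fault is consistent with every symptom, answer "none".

B

Per-candidate check:
(A) failing alternator — knocking noise yes; misfire codes yes; vibration at speed NO; coolant loss yes; visible smoke yes; stalling under load yes
(B) collapsed lifter — accounts for every observation (stalling under load by coolant loss → stalling under load)
(C) clogged fuel injector — does not account for knocking noise, coolant loss, visible smoke
(D) faulty oxygen sensor — does not account for knocking noise
(B) alone accounts for all the evidence.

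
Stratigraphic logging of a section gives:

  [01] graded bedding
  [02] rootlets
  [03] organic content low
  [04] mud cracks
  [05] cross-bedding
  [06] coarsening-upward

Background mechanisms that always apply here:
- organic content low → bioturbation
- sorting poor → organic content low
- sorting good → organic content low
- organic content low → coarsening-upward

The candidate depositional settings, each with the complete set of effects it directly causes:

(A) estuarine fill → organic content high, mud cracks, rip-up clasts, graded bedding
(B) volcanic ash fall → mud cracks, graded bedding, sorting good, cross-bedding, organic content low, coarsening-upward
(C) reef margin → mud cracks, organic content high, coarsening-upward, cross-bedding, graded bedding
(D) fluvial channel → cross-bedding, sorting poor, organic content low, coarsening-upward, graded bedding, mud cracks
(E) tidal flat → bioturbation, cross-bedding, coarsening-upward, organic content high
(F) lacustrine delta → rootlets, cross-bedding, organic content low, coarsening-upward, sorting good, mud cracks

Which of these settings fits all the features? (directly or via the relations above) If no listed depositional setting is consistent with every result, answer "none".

none

Testing each hypothesis:
(A) estuarine fill — fails on rootlets, organic content low, cross-bedding, coarsening-upward (predicts organic content high, not organic content low)
(B) volcanic ash fall — graded bedding match; rootlets miss; organic content low match; mud cracks match; cross-bedding match; coarsening-upward match
(C) reef margin — fails on rootlets, organic content low (predicts organic content high, not organic content low)
(D) fluvial channel — graded bedding match; rootlets miss; organic content low match; mud cracks match; cross-bedding match; coarsening-upward match
(E) tidal flat — graded bedding miss; rootlets miss; organic content low miss; mud cracks miss; cross-bedding match; coarsening-upward match
(F) lacustrine delta — graded bedding miss; rootlets match; organic content low match; mud cracks match; cross-bedding match; coarsening-upward match
No candidate is consistent with all observations.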